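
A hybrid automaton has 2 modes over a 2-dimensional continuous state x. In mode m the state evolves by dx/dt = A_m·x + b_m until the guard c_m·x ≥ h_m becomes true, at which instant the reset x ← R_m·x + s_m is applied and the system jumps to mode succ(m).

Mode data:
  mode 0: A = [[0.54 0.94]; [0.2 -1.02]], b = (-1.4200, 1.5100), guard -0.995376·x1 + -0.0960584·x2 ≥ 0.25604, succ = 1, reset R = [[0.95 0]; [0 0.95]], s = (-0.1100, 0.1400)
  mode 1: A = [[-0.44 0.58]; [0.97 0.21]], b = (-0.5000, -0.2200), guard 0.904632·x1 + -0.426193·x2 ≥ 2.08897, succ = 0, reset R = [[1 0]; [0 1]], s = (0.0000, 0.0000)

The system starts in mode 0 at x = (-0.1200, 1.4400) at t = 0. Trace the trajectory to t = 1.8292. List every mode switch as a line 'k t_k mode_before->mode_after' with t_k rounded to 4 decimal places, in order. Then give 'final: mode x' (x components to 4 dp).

1 1.4088 0->1
final: 1 -0.2768 1.3796

Mode 0: guard c·x = 0.2560 hit at Δt = 1.4088 (t = 1.4088), x⁻ = (-0.3953, 1.4302) → reset → x⁺ = (-0.4855, 1.4987), jump to mode 1
Mode 1: flow for 0.4204 to horizon, guard not reached → x = (-0.2768, 1.3796)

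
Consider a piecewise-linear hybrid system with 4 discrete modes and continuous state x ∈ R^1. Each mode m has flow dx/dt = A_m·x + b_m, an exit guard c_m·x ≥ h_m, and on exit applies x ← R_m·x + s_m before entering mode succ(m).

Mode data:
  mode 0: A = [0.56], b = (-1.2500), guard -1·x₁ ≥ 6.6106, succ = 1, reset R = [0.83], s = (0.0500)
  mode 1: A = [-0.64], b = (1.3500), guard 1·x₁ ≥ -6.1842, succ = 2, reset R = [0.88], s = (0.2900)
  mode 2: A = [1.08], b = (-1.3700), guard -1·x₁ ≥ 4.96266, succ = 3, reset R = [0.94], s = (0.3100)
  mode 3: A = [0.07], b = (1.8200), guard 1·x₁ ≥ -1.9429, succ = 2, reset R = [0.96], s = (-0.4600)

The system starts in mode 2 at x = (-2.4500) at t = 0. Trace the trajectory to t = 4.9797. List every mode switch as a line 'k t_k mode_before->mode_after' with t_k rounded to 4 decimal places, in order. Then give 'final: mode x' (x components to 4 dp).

Mode 2: guard c·x = 4.9627 hit at Δt = 0.4780 (t = 0.4780), x⁻ = (-4.9627) → reset → x⁺ = (-4.3549), jump to mode 3
Mode 3: guard c·x = -1.9429 hit at Δt = 1.5093 (t = 1.9873), x⁻ = (-1.9429) → reset → x⁺ = (-2.3252), jump to mode 2
Mode 2: guard c·x = 4.9627 hit at Δt = 0.5096 (t = 2.4969), x⁻ = (-4.9627) → reset → x⁺ = (-4.3549), jump to mode 3
Mode 3: guard c·x = -1.9429 hit at Δt = 1.5093 (t = 4.0062), x⁻ = (-1.9429) → reset → x⁺ = (-2.3252), jump to mode 2
Mode 2: guard c·x = 4.9627 hit at Δt = 0.5096 (t = 4.5158), x⁻ = (-4.9627) → reset → x⁺ = (-4.3549), jump to mode 3
Mode 3: flow for 0.4639 to horizon, guard not reached → x = (-3.6405)

1 0.4780 2->3
2 1.9873 3->2
3 2.4969 2->3
4 4.0062 3->2
5 4.5158 2->3
final: 3 -3.6405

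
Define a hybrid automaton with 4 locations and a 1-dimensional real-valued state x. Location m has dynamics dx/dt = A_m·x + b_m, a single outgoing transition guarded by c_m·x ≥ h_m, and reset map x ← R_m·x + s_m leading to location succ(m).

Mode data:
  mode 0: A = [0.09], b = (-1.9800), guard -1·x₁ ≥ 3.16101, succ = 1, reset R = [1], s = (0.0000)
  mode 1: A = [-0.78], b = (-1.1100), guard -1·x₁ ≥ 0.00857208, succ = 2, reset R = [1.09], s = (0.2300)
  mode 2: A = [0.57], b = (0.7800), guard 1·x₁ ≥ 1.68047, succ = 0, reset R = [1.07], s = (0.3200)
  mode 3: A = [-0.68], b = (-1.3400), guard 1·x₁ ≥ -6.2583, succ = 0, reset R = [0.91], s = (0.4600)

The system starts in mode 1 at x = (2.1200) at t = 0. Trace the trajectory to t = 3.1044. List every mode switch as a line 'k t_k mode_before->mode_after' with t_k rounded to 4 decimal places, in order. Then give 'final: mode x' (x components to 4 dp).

Mode 1: guard c·x = 0.0086 hit at Δt = 1.1772 (t = 1.1772), x⁻ = (-0.0086) → reset → x⁺ = (0.2207), jump to mode 2
Mode 2: guard c·x = 1.6805 hit at Δt = 1.1432 (t = 2.3204), x⁻ = (1.6805) → reset → x⁺ = (2.1181), jump to mode 0
Mode 0: flow for 0.7840 to horizon, guard not reached → x = (0.6646)

1 1.1772 1->2
2 2.3204 2->0
final: 0 0.6646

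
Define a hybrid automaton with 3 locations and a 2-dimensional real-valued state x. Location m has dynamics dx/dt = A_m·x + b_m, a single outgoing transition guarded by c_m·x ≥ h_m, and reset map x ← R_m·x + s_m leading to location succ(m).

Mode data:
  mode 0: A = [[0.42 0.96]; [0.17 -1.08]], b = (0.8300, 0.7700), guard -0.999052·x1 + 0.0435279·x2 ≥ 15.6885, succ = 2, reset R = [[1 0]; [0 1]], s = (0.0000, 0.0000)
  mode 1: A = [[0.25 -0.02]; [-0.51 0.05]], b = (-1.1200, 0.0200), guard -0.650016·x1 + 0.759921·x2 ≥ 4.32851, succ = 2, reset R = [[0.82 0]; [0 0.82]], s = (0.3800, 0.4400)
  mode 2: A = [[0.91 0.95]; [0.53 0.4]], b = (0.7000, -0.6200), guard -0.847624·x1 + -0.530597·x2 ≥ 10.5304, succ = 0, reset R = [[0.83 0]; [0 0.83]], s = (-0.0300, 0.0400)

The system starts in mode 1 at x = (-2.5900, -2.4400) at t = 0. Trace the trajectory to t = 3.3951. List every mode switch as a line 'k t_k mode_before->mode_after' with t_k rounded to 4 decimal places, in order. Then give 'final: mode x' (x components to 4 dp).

Mode 1: guard c·x = 4.3285 hit at Δt = 1.5285 (t = 1.5285), x⁻ = (-5.8358, 0.7042) → reset → x⁺ = (-4.4053, 1.0175), jump to mode 2
Mode 2: guard c·x = 10.5304 hit at Δt = 0.9803 (t = 2.5088), x⁻ = (-10.3389, -3.3301) → reset → x⁺ = (-8.6112, -2.7240), jump to mode 0
Mode 0: flow for 0.8863 to horizon, guard not reached → x = (-13.7803, -1.7229)

1 1.5285 1->2
2 2.5088 2->0
final: 0 -13.7803 -1.7229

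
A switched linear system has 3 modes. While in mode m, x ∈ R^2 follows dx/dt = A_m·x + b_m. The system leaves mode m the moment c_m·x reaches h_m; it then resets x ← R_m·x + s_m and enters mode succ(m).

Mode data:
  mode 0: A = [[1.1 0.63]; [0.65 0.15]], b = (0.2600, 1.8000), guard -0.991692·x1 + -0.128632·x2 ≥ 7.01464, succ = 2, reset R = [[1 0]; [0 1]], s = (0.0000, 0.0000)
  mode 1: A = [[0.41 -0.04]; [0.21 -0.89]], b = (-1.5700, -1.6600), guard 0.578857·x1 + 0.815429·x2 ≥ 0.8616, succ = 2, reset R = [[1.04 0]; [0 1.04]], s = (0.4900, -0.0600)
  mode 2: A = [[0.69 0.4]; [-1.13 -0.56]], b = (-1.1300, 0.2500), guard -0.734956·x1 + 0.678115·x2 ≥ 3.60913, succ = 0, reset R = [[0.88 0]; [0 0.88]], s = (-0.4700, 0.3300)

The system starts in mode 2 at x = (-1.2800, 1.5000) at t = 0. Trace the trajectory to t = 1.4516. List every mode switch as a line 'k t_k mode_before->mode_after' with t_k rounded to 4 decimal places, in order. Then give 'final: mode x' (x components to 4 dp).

Mode 2: guard c·x = 3.6091 hit at Δt = 0.7851 (t = 0.7851), x⁻ = (-2.5829, 2.5229) → reset → x⁺ = (-2.7430, 2.5501), jump to mode 0
Mode 0: flow for 0.6665 to horizon, guard not reached → x = (-3.8335, 2.6148)

1 0.7851 2->0
final: 0 -3.8335 2.6148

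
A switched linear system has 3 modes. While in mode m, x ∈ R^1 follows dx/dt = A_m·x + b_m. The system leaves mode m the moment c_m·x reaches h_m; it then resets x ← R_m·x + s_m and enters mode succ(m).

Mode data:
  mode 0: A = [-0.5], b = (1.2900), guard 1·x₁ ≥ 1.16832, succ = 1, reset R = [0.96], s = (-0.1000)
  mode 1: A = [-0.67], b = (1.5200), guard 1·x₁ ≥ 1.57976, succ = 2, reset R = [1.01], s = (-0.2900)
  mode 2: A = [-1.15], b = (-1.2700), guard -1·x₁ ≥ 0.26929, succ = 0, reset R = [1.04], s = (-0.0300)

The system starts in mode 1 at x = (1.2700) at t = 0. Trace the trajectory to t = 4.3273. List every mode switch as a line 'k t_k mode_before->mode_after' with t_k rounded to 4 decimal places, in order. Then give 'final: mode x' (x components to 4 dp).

1 0.5542 1->2
2 1.4758 2->0
3 2.9088 0->1
4 3.7946 1->2
final: 2 0.2016

Mode 1: guard c·x = 1.5798 hit at Δt = 0.5542 (t = 0.5542), x⁻ = (1.5798) → reset → x⁺ = (1.3056), jump to mode 2
Mode 2: guard c·x = 0.2693 hit at Δt = 0.9216 (t = 1.4758), x⁻ = (-0.2693) → reset → x⁺ = (-0.3101), jump to mode 0
Mode 0: guard c·x = 1.1683 hit at Δt = 1.4330 (t = 2.9088), x⁻ = (1.1683) → reset → x⁺ = (1.0216), jump to mode 1
Mode 1: guard c·x = 1.5798 hit at Δt = 0.8858 (t = 3.7946), x⁻ = (1.5798) → reset → x⁺ = (1.3056), jump to mode 2
Mode 2: flow for 0.5327 to horizon, guard not reached → x = (0.2016)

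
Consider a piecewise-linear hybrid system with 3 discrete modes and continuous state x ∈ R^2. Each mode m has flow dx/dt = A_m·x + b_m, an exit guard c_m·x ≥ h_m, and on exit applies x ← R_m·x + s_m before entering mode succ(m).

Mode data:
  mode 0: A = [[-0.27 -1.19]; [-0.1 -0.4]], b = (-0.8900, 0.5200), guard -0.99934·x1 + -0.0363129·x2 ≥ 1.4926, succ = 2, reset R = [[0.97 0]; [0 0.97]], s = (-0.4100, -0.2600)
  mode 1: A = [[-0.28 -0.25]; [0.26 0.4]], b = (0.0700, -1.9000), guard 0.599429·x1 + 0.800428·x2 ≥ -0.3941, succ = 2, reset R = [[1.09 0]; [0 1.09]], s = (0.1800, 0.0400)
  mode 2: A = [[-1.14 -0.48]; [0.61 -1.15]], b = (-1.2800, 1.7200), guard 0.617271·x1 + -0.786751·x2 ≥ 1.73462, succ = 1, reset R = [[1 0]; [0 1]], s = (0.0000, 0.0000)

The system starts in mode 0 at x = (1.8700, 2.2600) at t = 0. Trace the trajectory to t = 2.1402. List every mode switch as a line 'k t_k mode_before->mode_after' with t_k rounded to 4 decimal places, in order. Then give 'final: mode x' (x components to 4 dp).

Mode 0: guard c·x = 1.4926 hit at Δt = 1.0235 (t = 1.0235), x⁻ = (-1.5642, 1.9436) → reset → x⁺ = (-1.9273, 1.6253), jump to mode 2
Mode 2: flow for 1.1167 to horizon, guard not reached → x = (-1.6715, 0.8501)

1 1.0235 0->2
final: 2 -1.6715 0.8501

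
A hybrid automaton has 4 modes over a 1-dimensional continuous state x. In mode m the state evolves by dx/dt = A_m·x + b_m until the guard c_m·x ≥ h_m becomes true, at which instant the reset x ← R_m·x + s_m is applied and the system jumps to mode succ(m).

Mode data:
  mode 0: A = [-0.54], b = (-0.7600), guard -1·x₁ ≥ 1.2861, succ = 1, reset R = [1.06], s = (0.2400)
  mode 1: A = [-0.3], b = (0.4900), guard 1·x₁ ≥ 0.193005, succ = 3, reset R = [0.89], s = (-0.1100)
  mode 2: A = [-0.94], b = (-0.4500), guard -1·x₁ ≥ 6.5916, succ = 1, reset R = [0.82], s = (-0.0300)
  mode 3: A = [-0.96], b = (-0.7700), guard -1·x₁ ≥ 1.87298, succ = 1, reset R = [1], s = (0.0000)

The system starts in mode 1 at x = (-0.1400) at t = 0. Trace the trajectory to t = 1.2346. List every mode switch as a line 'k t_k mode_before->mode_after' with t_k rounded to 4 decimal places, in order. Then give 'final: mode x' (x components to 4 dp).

1 0.6933 1->3
final: 3 -0.2883

Mode 1: guard c·x = 0.1930 hit at Δt = 0.6933 (t = 0.6933), x⁻ = (0.1930) → reset → x⁺ = (0.0618), jump to mode 3
Mode 3: flow for 0.5413 to horizon, guard not reached → x = (-0.2883)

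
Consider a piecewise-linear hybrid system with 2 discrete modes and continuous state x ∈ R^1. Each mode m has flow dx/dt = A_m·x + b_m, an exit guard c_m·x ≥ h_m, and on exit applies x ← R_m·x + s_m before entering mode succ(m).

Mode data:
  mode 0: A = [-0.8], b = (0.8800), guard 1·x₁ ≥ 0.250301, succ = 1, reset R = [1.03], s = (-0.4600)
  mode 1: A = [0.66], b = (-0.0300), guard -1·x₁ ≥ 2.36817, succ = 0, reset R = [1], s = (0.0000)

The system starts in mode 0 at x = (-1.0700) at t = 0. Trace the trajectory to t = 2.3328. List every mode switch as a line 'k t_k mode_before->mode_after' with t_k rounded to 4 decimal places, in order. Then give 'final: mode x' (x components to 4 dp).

1 1.1720 0->1
final: 1 -0.4873

Mode 0: guard c·x = 0.2503 hit at Δt = 1.1720 (t = 1.1720), x⁻ = (0.2503) → reset → x⁺ = (-0.2022), jump to mode 1
Mode 1: flow for 1.1608 to horizon, guard not reached → x = (-0.4873)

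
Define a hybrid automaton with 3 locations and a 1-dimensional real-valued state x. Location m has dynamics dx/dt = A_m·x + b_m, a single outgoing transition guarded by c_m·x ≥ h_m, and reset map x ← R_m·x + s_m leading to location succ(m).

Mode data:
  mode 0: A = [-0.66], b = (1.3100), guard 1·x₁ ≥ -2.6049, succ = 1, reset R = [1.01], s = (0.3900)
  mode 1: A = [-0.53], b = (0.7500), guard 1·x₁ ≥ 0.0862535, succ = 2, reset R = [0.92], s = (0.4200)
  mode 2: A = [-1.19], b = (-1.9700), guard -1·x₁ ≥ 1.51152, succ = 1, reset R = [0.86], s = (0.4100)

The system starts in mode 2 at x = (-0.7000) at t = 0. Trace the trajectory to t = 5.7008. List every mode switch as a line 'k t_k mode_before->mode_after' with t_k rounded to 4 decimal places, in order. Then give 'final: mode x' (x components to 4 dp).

1 1.5906 2->1
2 2.6298 1->2
3 4.9038 2->1
final: 1 -0.0957

Mode 2: guard c·x = 1.5115 hit at Δt = 1.5906 (t = 1.5906), x⁻ = (-1.5115) → reset → x⁺ = (-0.8899), jump to mode 1
Mode 1: guard c·x = 0.0863 hit at Δt = 1.0392 (t = 2.6298), x⁻ = (0.0863) → reset → x⁺ = (0.4994), jump to mode 2
Mode 2: guard c·x = 1.5115 hit at Δt = 2.2740 (t = 4.9038), x⁻ = (-1.5115) → reset → x⁺ = (-0.8899), jump to mode 1
Mode 1: flow for 0.7970 to horizon, guard not reached → x = (-0.0957)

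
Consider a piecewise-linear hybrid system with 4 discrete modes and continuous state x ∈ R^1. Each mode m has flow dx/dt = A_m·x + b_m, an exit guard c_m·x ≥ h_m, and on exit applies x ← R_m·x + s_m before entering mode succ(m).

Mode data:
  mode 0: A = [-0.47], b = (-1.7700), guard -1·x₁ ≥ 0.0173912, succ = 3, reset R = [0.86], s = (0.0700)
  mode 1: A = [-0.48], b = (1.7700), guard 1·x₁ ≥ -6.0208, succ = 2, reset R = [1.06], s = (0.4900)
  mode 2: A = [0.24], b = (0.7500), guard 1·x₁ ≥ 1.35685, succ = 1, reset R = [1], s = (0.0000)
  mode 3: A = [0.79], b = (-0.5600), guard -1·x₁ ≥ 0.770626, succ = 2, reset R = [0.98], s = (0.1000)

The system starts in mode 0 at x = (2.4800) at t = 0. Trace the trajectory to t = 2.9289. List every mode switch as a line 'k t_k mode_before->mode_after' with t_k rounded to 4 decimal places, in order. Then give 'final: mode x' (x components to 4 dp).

1 1.0863 0->3
2 2.1200 3->2
final: 2 -0.1260

Mode 0: guard c·x = 0.0174 hit at Δt = 1.0863 (t = 1.0863), x⁻ = (-0.0174) → reset → x⁺ = (0.0550), jump to mode 3
Mode 3: guard c·x = 0.7706 hit at Δt = 1.0337 (t = 2.1200), x⁻ = (-0.7706) → reset → x⁺ = (-0.6552), jump to mode 2
Mode 2: flow for 0.8089 to horizon, guard not reached → x = (-0.1260)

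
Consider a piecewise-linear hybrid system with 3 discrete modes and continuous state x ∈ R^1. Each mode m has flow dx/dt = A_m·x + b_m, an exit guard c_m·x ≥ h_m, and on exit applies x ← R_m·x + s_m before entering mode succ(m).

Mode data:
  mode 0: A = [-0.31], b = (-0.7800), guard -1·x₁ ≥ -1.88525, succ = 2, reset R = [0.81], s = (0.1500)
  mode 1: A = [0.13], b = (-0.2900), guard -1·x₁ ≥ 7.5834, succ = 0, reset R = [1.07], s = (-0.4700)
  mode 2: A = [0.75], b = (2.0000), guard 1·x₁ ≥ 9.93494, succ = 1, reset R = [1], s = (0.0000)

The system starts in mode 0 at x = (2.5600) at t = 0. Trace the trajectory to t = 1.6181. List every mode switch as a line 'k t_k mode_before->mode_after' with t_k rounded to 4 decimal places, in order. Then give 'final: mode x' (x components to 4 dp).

1 0.4601 0->2
final: 2 7.6859

Mode 0: guard c·x = -1.8853 hit at Δt = 0.4601 (t = 0.4601), x⁻ = (1.8853) → reset → x⁺ = (1.6771), jump to mode 2
Mode 2: flow for 1.1580 to horizon, guard not reached → x = (7.6859)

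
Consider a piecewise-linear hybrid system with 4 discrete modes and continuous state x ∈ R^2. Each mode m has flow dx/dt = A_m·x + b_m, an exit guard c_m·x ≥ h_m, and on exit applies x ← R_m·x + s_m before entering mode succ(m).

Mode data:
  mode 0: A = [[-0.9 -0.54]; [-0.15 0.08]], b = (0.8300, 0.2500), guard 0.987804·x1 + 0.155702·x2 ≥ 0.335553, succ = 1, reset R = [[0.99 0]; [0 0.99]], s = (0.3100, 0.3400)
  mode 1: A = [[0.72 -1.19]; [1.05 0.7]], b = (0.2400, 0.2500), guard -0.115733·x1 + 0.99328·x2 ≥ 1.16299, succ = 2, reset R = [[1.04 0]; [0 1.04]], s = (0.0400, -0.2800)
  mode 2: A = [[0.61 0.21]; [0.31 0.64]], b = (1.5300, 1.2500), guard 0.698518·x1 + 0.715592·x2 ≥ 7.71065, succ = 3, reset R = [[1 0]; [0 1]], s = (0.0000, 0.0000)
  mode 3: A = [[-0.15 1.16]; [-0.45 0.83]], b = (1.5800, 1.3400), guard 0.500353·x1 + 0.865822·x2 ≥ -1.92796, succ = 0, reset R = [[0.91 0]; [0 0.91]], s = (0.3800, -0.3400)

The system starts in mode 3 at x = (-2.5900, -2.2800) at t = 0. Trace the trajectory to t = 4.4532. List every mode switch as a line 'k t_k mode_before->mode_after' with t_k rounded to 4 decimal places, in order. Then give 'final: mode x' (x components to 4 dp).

Mode 3: guard c·x = -1.9280 hit at Δt = 1.2587 (t = 1.2587), x⁻ = (-2.5055, -0.7789) → reset → x⁺ = (-1.9000, -1.0488), jump to mode 0
Mode 0: guard c·x = 0.3356 hit at Δt = 1.3794 (t = 2.6381), x⁻ = (0.4500, -0.6996) → reset → x⁺ = (0.7555, -0.3526), jump to mode 1
Mode 1: guard c·x = 1.1630 hit at Δt = 0.9590 (t = 3.5971), x⁻ = (1.4424, 1.3389) → reset → x⁺ = (1.5401, 1.1125), jump to mode 2
Mode 2: flow for 0.8561 to horizon, guard not reached → x = (4.8779, 4.3626)

1 1.2587 3->0
2 2.6381 0->1
3 3.5971 1->2
final: 2 4.8779 4.3626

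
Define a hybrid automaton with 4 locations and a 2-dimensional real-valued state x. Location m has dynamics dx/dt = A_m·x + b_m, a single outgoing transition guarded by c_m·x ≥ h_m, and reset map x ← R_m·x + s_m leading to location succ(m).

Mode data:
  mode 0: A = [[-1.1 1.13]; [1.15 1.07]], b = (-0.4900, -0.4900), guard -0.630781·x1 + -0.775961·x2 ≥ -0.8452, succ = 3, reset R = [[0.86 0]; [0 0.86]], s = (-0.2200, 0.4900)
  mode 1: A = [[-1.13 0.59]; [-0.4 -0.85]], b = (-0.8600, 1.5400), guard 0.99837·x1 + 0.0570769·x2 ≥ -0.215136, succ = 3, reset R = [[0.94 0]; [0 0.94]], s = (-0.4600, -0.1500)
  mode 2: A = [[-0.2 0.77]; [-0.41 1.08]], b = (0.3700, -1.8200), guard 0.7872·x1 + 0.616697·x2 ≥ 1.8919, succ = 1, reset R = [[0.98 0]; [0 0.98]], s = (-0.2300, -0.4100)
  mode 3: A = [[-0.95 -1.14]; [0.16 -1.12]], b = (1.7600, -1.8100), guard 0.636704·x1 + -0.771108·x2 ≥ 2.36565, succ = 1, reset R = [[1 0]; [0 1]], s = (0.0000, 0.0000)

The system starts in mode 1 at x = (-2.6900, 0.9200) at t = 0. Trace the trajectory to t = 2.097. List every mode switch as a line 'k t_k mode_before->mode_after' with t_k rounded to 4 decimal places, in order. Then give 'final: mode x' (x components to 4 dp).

1 1.5694 1->3
final: 3 -0.0994 0.1680

Mode 1: guard c·x = -0.2151 hit at Δt = 1.5694 (t = 1.5694), x⁻ = (-0.3254, 1.9217) → reset → x⁺ = (-0.7658, 1.6564), jump to mode 3
Mode 3: flow for 0.5276 to horizon, guard not reached → x = (-0.0994, 0.1680)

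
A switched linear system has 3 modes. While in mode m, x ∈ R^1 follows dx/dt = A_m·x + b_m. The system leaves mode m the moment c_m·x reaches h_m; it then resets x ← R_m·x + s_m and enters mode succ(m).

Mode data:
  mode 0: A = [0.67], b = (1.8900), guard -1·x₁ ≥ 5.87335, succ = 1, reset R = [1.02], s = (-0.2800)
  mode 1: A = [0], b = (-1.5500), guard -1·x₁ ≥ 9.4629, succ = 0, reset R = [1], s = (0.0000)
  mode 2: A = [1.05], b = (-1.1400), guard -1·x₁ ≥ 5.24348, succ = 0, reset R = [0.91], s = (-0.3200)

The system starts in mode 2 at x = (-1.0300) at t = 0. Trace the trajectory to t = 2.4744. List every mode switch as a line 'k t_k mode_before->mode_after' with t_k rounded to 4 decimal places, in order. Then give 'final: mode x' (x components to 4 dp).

Mode 2: guard c·x = 5.2435 hit at Δt = 1.0436 (t = 1.0436), x⁻ = (-5.2435) → reset → x⁺ = (-5.0916), jump to mode 0
Mode 0: guard c·x = 5.8734 hit at Δt = 0.4416 (t = 1.4852), x⁻ = (-5.8733) → reset → x⁺ = (-6.2708), jump to mode 1
Mode 1: flow for 0.9892 to horizon, guard not reached → x = (-7.8041)

1 1.0436 2->0
2 1.4852 0->1
final: 1 -7.8041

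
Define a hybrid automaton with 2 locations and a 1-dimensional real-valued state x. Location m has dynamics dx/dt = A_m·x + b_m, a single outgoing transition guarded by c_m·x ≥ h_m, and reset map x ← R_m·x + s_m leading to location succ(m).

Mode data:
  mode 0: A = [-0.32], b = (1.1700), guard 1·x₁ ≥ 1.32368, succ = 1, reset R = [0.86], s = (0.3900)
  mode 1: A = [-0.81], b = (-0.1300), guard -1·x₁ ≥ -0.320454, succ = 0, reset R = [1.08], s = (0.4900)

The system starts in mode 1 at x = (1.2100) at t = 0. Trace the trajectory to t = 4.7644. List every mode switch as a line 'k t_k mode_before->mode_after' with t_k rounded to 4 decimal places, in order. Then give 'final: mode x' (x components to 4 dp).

Mode 1: guard c·x = -0.3205 hit at Δt = 1.2928 (t = 1.2928), x⁻ = (0.3205) → reset → x⁺ = (0.8361), jump to mode 0
Mode 0: guard c·x = 1.3237 hit at Δt = 0.5932 (t = 1.8860), x⁻ = (1.3237) → reset → x⁺ = (1.5284), jump to mode 1
Mode 1: guard c·x = -0.3205 hit at Δt = 1.5507 (t = 3.4367), x⁻ = (0.3205) → reset → x⁺ = (0.8361), jump to mode 0
Mode 0: guard c·x = 1.3237 hit at Δt = 0.5932 (t = 4.0299), x⁻ = (1.3237) → reset → x⁺ = (1.5284), jump to mode 1
Mode 1: flow for 0.7345 to horizon, guard not reached → x = (0.7710)

1 1.2928 1->0
2 1.8860 0->1
3 3.4367 1->0
4 4.0299 0->1
final: 1 0.7710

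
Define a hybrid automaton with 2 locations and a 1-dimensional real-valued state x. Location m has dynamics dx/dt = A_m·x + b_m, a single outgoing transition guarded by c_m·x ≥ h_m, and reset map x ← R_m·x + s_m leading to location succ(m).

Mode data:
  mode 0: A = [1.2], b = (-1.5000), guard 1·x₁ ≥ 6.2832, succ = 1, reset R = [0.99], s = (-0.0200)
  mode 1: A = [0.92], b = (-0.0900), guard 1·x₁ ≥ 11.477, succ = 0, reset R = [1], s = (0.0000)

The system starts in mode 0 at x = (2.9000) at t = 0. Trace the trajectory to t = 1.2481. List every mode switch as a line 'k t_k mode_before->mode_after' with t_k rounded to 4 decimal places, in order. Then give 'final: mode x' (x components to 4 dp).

1 0.9294 0->1
final: 1 8.2796

Mode 0: guard c·x = 6.2832 hit at Δt = 0.9294 (t = 0.9294), x⁻ = (6.2832) → reset → x⁺ = (6.2004), jump to mode 1
Mode 1: flow for 0.3187 to horizon, guard not reached → x = (8.2796)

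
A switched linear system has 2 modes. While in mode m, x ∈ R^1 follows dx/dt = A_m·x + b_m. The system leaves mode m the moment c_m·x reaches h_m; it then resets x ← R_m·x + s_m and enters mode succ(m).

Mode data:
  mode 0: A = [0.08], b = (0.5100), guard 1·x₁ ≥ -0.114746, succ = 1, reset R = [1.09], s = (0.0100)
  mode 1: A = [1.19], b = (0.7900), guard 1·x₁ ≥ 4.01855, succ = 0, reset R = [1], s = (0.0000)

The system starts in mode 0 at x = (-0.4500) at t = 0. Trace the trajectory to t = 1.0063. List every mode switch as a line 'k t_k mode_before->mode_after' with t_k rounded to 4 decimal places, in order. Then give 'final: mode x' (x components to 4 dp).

Mode 0: guard c·x = -0.1147 hit at Δt = 0.6880 (t = 0.6880), x⁻ = (-0.1147) → reset → x⁺ = (-0.1151), jump to mode 1
Mode 1: flow for 0.3183 to horizon, guard not reached → x = (0.1376)

1 0.6880 0->1
final: 1 0.1376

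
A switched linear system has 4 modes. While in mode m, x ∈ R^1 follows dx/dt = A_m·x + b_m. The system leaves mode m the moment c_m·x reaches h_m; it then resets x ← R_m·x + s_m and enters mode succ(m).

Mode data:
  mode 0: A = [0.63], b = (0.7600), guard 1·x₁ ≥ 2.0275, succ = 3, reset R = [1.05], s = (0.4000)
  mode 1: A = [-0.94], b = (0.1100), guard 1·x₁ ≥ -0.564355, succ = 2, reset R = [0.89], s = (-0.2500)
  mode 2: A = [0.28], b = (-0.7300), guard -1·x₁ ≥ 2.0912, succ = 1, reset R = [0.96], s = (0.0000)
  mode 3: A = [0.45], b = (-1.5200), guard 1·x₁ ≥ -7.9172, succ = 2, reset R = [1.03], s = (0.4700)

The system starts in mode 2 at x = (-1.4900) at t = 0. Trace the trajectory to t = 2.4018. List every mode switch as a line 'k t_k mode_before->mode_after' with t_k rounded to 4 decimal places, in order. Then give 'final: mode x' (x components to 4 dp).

1 0.4890 2->1
2 1.6988 1->2
final: 2 -1.4831

Mode 2: guard c·x = 2.0912 hit at Δt = 0.4890 (t = 0.4890), x⁻ = (-2.0912) → reset → x⁺ = (-2.0076), jump to mode 1
Mode 1: guard c·x = -0.5644 hit at Δt = 1.2098 (t = 1.6988), x⁻ = (-0.5644) → reset → x⁺ = (-0.7523), jump to mode 2
Mode 2: flow for 0.7030 to horizon, guard not reached → x = (-1.4831)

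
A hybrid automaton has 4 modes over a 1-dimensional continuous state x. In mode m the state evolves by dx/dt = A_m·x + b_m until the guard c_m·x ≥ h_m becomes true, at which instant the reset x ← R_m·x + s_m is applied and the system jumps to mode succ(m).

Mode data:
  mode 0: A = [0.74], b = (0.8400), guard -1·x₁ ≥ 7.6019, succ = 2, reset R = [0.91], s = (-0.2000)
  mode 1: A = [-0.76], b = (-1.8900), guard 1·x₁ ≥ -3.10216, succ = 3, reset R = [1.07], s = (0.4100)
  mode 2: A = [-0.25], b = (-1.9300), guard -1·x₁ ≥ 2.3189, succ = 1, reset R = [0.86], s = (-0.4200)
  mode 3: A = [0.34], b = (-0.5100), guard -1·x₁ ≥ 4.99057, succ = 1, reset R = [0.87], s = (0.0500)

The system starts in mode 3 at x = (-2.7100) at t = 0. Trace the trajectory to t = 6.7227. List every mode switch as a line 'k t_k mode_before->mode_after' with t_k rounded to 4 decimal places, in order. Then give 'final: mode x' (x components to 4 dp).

Mode 3: guard c·x = 4.9906 hit at Δt = 1.2732 (t = 1.2732), x⁻ = (-4.9906) → reset → x⁺ = (-4.2918), jump to mode 1
Mode 1: guard c·x = -3.1022 hit at Δt = 1.4160 (t = 2.6892), x⁻ = (-3.1022) → reset → x⁺ = (-2.9093), jump to mode 3
Mode 3: guard c·x = 4.9906 hit at Δt = 1.1372 (t = 3.8263), x⁻ = (-4.9906) → reset → x⁺ = (-4.2918), jump to mode 1
Mode 1: guard c·x = -3.1022 hit at Δt = 1.4160 (t = 5.2423), x⁻ = (-3.1022) → reset → x⁺ = (-2.9093), jump to mode 3
Mode 3: guard c·x = 4.9906 hit at Δt = 1.1372 (t = 6.3795), x⁻ = (-4.9906) → reset → x⁺ = (-4.2918), jump to mode 1
Mode 1: flow for 0.3432 to horizon, guard not reached → x = (-3.8774)

1 1.2732 3->1
2 2.6892 1->3
3 3.8263 3->1
4 5.2423 1->3
5 6.3795 3->1
final: 1 -3.8774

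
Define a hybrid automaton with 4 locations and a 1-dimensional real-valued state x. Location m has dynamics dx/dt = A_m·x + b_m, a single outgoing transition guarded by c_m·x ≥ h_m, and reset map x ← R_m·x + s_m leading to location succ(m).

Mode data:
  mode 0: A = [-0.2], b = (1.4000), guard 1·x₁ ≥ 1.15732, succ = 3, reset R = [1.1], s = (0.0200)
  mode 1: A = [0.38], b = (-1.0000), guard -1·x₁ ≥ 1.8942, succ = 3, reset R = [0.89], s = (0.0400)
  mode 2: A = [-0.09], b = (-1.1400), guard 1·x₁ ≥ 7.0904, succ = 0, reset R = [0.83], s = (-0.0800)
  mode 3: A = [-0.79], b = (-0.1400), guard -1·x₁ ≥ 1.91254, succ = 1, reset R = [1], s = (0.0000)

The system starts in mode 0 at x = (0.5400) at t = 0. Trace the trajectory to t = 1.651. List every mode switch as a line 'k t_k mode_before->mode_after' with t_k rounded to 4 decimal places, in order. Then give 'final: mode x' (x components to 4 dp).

Mode 0: guard c·x = 1.1573 hit at Δt = 0.5022 (t = 0.5022), x⁻ = (1.1573) → reset → x⁺ = (1.2931), jump to mode 3
Mode 3: flow for 1.1488 to horizon, guard not reached → x = (0.4161)

1 0.5022 0->3
final: 3 0.4161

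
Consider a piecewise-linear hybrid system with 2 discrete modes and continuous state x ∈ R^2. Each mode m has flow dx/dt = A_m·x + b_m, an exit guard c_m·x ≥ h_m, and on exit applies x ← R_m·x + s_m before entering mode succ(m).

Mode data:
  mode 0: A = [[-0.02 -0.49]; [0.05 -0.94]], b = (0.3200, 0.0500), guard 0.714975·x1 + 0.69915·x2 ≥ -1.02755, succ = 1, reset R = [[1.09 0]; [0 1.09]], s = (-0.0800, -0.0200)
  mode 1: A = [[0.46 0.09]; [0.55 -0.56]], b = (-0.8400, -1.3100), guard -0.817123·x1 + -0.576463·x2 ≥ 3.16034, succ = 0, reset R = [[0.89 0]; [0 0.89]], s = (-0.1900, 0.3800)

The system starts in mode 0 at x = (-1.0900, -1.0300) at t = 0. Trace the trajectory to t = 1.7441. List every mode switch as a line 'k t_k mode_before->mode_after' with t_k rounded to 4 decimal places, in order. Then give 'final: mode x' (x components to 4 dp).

1 0.4297 0->1
2 1.3194 1->0
final: 0 -1.9555 -0.9776

Mode 0: guard c·x = -1.0275 hit at Δt = 0.4297 (t = 0.4297), x⁻ = (-0.7662, -0.6862) → reset → x⁺ = (-0.9152, -0.7679), jump to mode 1
Mode 1: guard c·x = 3.1603 hit at Δt = 0.8897 (t = 1.3194), x⁻ = (-2.4347, -2.0311) → reset → x⁺ = (-2.3569, -1.4277), jump to mode 0
Mode 0: flow for 0.4247 to horizon, guard not reached → x = (-1.9555, -0.9776)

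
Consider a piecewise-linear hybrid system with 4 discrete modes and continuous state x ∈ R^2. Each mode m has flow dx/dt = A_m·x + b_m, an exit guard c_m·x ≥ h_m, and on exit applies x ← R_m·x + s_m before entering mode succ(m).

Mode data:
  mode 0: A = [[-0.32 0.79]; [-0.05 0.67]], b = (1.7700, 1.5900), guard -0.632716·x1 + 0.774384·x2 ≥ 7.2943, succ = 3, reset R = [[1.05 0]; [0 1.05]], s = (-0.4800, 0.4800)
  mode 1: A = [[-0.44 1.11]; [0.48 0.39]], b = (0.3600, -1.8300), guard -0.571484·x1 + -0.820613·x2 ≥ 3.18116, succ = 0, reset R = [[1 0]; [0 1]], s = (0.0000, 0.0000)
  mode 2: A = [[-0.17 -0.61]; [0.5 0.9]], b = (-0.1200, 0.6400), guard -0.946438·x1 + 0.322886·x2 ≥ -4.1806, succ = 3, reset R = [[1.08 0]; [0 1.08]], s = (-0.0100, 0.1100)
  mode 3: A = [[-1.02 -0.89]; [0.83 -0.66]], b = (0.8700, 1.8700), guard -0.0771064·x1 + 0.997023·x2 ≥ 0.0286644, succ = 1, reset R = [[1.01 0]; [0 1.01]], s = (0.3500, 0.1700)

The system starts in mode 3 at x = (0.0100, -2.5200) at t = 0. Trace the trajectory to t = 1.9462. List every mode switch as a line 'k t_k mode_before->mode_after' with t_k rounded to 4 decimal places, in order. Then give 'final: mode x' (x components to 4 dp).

1 0.8170 3->1
final: 1 0.5888 -1.4057

Mode 3: guard c·x = 0.0287 hit at Δt = 0.8170 (t = 0.8170), x⁻ = (0.9601, 0.1030) → reset → x⁺ = (1.3197, 0.2740), jump to mode 1
Mode 1: flow for 1.1292 to horizon, guard not reached → x = (0.5888, -1.4057)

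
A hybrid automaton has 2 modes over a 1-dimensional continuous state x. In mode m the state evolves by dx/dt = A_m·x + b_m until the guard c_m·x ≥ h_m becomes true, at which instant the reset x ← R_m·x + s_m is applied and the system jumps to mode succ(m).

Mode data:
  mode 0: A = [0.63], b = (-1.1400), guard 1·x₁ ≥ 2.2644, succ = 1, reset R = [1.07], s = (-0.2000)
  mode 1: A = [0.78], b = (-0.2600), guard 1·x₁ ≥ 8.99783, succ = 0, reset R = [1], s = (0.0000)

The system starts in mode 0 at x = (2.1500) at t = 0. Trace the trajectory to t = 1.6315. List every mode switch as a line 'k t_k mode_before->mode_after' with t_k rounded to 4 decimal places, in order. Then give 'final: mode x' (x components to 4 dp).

1 0.4598 0->1
final: 1 5.0461

Mode 0: guard c·x = 2.2644 hit at Δt = 0.4598 (t = 0.4598), x⁻ = (2.2644) → reset → x⁺ = (2.2229), jump to mode 1
Mode 1: flow for 1.1717 to horizon, guard not reached → x = (5.0461)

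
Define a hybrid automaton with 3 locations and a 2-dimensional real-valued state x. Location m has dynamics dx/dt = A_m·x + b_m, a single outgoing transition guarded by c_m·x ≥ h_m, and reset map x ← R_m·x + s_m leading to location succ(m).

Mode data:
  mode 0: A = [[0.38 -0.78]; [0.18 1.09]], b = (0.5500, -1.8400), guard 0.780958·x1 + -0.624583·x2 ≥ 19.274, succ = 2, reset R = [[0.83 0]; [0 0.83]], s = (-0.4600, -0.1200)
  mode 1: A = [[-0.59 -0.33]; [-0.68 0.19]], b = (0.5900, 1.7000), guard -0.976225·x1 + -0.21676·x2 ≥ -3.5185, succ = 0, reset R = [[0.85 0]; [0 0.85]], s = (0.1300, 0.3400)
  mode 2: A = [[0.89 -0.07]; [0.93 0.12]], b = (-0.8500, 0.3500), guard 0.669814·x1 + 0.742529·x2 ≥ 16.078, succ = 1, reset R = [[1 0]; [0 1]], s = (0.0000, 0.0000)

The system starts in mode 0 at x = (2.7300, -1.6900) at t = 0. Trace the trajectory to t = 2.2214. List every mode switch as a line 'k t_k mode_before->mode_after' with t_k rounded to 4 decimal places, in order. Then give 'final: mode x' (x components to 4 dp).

1 1.5420 0->2
final: 2 21.2706 -0.4453

Mode 0: guard c·x = 19.2740 hit at Δt = 1.5420 (t = 1.5420), x⁻ = (14.7974, -12.3568) → reset → x⁺ = (11.8219, -10.3761), jump to mode 2
Mode 2: flow for 0.6794 to horizon, guard not reached → x = (21.2706, -0.4453)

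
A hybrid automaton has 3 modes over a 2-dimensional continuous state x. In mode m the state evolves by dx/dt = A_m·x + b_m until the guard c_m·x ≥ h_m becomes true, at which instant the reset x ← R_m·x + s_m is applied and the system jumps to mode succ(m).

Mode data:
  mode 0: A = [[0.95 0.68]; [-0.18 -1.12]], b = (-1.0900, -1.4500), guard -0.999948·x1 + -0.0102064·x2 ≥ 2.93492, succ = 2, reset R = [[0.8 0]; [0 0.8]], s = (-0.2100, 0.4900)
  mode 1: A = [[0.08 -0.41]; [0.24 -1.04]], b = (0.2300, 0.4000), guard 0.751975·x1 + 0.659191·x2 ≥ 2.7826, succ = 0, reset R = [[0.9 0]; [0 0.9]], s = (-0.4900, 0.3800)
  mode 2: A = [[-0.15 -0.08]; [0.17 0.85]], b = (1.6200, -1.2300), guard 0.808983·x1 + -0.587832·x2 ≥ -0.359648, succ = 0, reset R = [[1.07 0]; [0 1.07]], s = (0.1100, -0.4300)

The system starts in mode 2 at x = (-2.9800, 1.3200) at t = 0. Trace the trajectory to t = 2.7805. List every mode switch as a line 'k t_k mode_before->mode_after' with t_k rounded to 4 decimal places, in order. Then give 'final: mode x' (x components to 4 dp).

1 1.4439 2->0
2 2.3708 0->2
final: 2 -1.7386 -0.9778

Mode 2: guard c·x = -0.3596 hit at Δt = 1.4439 (t = 1.4439), x⁻ = (-0.3751, 0.0956) → reset → x⁺ = (-0.2913, -0.3277), jump to mode 0
Mode 0: guard c·x = 2.9349 hit at Δt = 0.9269 (t = 2.3708), x⁻ = (-2.9271, -0.7841) → reset → x⁺ = (-2.5517, -0.1373), jump to mode 2
Mode 2: flow for 0.4097 to horizon, guard not reached → x = (-1.7386, -0.9778)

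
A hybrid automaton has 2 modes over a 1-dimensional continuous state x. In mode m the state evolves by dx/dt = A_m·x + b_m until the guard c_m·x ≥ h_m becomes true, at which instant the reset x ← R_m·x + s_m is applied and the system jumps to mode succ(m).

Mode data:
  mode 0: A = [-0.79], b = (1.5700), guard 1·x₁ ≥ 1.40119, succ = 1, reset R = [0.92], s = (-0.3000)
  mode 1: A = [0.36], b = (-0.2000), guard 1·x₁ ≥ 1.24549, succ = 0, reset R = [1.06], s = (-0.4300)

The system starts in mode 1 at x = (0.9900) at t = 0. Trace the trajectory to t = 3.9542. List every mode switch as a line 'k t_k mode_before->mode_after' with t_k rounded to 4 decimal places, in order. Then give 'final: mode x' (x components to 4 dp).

Mode 1: guard c·x = 1.2455 hit at Δt = 1.2848 (t = 1.2848), x⁻ = (1.2455) → reset → x⁺ = (0.8902), jump to mode 0
Mode 0: guard c·x = 1.4012 hit at Δt = 0.7935 (t = 2.0783), x⁻ = (1.4012) → reset → x⁺ = (0.9891), jump to mode 1
Mode 1: guard c·x = 1.2455 hit at Δt = 1.2906 (t = 3.3689), x⁻ = (1.2455) → reset → x⁺ = (0.8902), jump to mode 0
Mode 0: flow for 0.5853 to horizon, guard not reached → x = (1.2964)

1 1.2848 1->0
2 2.0783 0->1
3 3.3689 1->0
final: 0 1.2964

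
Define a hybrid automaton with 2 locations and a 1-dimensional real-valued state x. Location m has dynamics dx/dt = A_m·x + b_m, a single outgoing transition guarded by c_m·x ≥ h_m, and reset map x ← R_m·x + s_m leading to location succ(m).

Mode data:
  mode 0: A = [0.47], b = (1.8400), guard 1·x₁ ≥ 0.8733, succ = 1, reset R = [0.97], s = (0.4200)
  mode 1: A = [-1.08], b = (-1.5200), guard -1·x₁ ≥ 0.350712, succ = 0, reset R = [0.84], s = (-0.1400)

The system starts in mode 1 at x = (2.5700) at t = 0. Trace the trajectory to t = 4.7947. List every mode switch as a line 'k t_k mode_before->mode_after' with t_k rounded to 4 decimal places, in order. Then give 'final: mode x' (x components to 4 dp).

Mode 1: guard c·x = 0.3507 hit at Δt = 1.2273 (t = 1.2273), x⁻ = (-0.3507) → reset → x⁺ = (-0.4346), jump to mode 0
Mode 0: guard c·x = 0.8733 hit at Δt = 0.6788 (t = 1.9061), x⁻ = (0.8733) → reset → x⁺ = (1.2671), jump to mode 1
Mode 1: guard c·x = 0.3507 hit at Δt = 0.8598 (t = 2.7659), x⁻ = (-0.3507) → reset → x⁺ = (-0.4346), jump to mode 0
Mode 0: guard c·x = 0.8733 hit at Δt = 0.6788 (t = 3.4447), x⁻ = (0.8733) → reset → x⁺ = (1.2671), jump to mode 1
Mode 1: guard c·x = 0.3507 hit at Δt = 0.8598 (t = 4.3046), x⁻ = (-0.3507) → reset → x⁺ = (-0.4346), jump to mode 0
Mode 0: flow for 0.4901 to horizon, guard not reached → x = (0.4670)

1 1.2273 1->0
2 1.9061 0->1
3 2.7659 1->0
4 3.4447 0->1
5 4.3046 1->0
final: 0 0.4670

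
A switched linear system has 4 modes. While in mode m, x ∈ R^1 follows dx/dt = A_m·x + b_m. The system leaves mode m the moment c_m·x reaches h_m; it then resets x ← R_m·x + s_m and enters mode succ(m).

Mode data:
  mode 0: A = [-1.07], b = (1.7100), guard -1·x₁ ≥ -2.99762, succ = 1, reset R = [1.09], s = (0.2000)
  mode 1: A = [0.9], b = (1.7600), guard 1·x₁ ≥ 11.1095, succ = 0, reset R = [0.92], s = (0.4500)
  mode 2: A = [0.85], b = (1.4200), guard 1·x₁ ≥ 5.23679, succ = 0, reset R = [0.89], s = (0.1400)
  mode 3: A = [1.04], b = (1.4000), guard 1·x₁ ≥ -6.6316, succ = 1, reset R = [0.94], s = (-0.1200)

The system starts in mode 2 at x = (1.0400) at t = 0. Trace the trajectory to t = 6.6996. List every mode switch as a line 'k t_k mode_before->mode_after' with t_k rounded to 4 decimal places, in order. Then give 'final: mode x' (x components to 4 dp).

Mode 2: guard c·x = 5.2368 hit at Δt = 1.1005 (t = 1.1005), x⁻ = (5.2368) → reset → x⁺ = (4.8007), jump to mode 0
Mode 0: guard c·x = -2.9976 hit at Δt = 0.7737 (t = 1.8742), x⁻ = (2.9976) → reset → x⁺ = (3.4674), jump to mode 1
Mode 1: guard c·x = 11.1095 hit at Δt = 0.9770 (t = 2.8512), x⁻ = (11.1095) → reset → x⁺ = (10.6707), jump to mode 0
Mode 0: guard c·x = -2.9976 hit at Δt = 1.7469 (t = 4.5981), x⁻ = (2.9976) → reset → x⁺ = (3.4674), jump to mode 1
Mode 1: guard c·x = 11.1095 hit at Δt = 0.9770 (t = 5.5751), x⁻ = (11.1095) → reset → x⁺ = (10.6707), jump to mode 0
Mode 0: flow for 1.1245 to horizon, guard not reached → x = (4.3219)

1 1.1005 2->0
2 1.8742 0->1
3 2.8512 1->0
4 4.5981 0->1
5 5.5751 1->0
final: 0 4.3219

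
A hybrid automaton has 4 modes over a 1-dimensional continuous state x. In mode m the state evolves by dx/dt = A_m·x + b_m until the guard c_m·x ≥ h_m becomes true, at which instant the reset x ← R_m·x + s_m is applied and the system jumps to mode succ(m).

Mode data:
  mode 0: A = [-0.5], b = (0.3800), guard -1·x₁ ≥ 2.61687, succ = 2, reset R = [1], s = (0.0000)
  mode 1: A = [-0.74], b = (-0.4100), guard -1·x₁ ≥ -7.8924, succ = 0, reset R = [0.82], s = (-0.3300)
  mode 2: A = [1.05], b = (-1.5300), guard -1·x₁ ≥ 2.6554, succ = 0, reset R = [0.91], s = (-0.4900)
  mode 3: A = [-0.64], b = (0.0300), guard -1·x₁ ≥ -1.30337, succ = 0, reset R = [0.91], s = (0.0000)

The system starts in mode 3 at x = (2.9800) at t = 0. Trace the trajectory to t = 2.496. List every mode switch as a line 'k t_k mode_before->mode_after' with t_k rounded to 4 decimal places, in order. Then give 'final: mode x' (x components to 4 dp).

1 1.3246 3->0
final: 0 0.9972

Mode 3: guard c·x = -1.3034 hit at Δt = 1.3246 (t = 1.3246), x⁻ = (1.3034) → reset → x⁺ = (1.1861), jump to mode 0
Mode 0: flow for 1.1714 to horizon, guard not reached → x = (0.9972)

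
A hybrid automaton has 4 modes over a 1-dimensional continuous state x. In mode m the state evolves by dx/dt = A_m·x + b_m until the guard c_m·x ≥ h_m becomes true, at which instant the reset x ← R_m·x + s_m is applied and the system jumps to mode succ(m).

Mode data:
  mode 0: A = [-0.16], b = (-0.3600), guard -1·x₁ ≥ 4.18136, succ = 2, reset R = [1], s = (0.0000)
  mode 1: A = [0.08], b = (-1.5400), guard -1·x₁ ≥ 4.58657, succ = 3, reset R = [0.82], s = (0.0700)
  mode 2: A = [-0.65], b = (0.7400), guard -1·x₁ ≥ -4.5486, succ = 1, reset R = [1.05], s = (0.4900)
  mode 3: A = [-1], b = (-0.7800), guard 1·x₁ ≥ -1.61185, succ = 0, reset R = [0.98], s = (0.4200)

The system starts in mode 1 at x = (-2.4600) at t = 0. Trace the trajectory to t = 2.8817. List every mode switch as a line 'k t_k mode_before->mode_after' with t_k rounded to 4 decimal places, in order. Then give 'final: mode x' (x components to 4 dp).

Mode 1: guard c·x = 4.5866 hit at Δt = 1.1681 (t = 1.1681), x⁻ = (-4.5866) → reset → x⁺ = (-3.6910), jump to mode 3
Mode 3: guard c·x = -1.6119 hit at Δt = 1.2526 (t = 2.4207), x⁻ = (-1.6119) → reset → x⁺ = (-1.1596), jump to mode 0
Mode 0: flow for 0.4610 to horizon, guard not reached → x = (-1.2371)

1 1.1681 1->3
2 2.4207 3->0
final: 0 -1.2371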